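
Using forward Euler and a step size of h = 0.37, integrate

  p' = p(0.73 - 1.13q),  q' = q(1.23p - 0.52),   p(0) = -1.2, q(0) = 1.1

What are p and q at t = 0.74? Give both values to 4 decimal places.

Euler on (p,q): p_{n+1} = p_n + h·p', q_{n+1} = q_n + h·q'.
0.000000: (-1.200000, 1.100000); f=(0.615600, -2.195600) → (-0.972228, 0.287628)
0.370000: (-0.972228, 0.287628); f=(-0.393733, -0.493524) → (-1.117909, 0.105024)
(p(0.74), q(0.74)) ≈ (-1.1179, 0.1050)

-1.1179, 0.1050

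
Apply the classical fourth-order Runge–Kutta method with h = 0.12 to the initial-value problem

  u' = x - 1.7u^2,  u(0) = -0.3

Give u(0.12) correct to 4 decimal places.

RK4: k1 = f(x_n, u_n); k2 = f(x_n + h/2, u_n + (h/2)·k1); k3 = f(x_n + h/2, u_n + (h/2)·k2); k4 = f(x_n + h, u_n + h·k3); u_{n+1} = u_n + (h/6)·(k1 + 2k2 + 2k3 + k4).
x=0.000000, u=-0.300000:
  k1 = f(0.000000, -0.300000) = -0.153000
  k2 = f(0.060000, -0.309180) = -0.102507
  k3 = f(0.060000, -0.306150) = -0.099338
  k4 = f(0.120000, -0.311921) = -0.045401
  u ← -0.300000 + (0.12/6)·(k1 + 2k2 + 2k3 + k4) = -0.312042
u(0.12) ≈ -0.3120

-0.3120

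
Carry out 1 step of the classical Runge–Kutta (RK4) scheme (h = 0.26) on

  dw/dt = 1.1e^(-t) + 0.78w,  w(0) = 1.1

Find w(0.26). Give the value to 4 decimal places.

1.6277

RK4: k1 = f(t_n, w_n); k2 = f(t_n + h/2, w_n + (h/2)·k1); k3 = f(t_n + h/2, w_n + (h/2)·k2); k4 = f(t_n + h, w_n + h·k3); w_{n+1} = w_n + (h/6)·(k1 + 2k2 + 2k3 + k4).
t=0.000000, w=1.100000:
  k1 = f(0.000000, 1.100000) = 1.958000
  k2 = f(0.130000, 1.354540) = 2.022446
  k3 = f(0.130000, 1.362918) = 2.028981
  k4 = f(0.260000, 1.627535) = 2.117634
  w ← 1.100000 + (0.26/6)·(k1 + 2k2 + 2k3 + k4) = 1.627735
w(0.26) ≈ 1.6277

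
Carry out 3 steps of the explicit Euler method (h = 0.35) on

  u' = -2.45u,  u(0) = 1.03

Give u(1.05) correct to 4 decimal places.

Euler: u_{n+1} = u_n + h·f(x_n, u_n).
x=0.000000, u=1.030000: f=-2.523500 → u ← 1.030000 + 0.35·(-2.523500) = 0.146775
x=0.350000, u=0.146775: f=-0.359599 → u ← 0.146775 + 0.35·(-0.359599) = 0.020915
x=0.700000, u=0.020915: f=-0.051243 → u ← 0.020915 + 0.35·(-0.051243) = 0.002980
u(1.05) ≈ 0.0030

0.0030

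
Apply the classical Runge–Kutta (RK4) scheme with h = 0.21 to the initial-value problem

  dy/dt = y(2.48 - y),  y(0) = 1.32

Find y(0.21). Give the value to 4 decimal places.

1.6294

RK4: k1 = f(t_n, y_n); k2 = f(t_n + h/2, y_n + (h/2)·k1); k3 = f(t_n + h/2, y_n + (h/2)·k2); k4 = f(t_n + h, y_n + h·k3); y_{n+1} = y_n + (h/6)·(k1 + 2k2 + 2k3 + k4).
t=0.000000, y=1.320000:
  k1 = f(0.000000, 1.320000) = 1.531200
  k2 = f(0.105000, 1.480776) = 1.479627
  k3 = f(0.105000, 1.475361) = 1.482205
  k4 = f(0.210000, 1.631263) = 1.384513
  y ← 1.320000 + (0.21/6)·(k1 + 2k2 + 2k3 + k4) = 1.629378
y(0.21) ≈ 1.6294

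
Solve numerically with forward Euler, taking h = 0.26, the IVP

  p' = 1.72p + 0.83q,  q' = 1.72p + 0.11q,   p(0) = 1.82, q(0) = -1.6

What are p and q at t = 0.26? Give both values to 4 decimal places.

2.2886, -0.8319

Euler on (p,q): p_{n+1} = p_n + h·p', q_{n+1} = q_n + h·q'.
0.000000: (1.820000, -1.600000); f=(1.802400, 2.954400) → (2.288624, -0.831856)
(p(0.26), q(0.26)) ≈ (2.2886, -0.8319)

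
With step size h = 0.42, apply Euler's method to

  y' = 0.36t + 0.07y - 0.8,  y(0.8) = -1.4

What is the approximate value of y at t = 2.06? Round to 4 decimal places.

-1.9990

Euler: y_{n+1} = y_n + h·f(t_n, y_n).
t=0.800000, y=-1.400000: f=-0.610000 → y ← -1.400000 + 0.42·(-0.610000) = -1.656200
t=1.220000, y=-1.656200: f=-0.476734 → y ← -1.656200 + 0.42·(-0.476734) = -1.856428
t=1.640000, y=-1.856428: f=-0.339550 → y ← -1.856428 + 0.42·(-0.339550) = -1.999039
y(2.06) ≈ -1.9990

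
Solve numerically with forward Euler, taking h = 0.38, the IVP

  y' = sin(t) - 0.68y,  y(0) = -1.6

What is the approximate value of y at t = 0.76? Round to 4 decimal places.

-0.7390

Euler: y_{n+1} = y_n + h·f(t_n, y_n).
t=0.000000, y=-1.600000: f=1.088000 → y ← -1.600000 + 0.38·1.088000 = -1.186560
t=0.380000, y=-1.186560: f=1.177781 → y ← -1.186560 + 0.38·1.177781 = -0.739003
y(0.76) ≈ -0.7390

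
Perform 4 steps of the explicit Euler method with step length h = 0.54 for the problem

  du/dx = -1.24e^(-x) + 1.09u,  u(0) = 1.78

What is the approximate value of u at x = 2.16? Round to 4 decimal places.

Euler: u_{n+1} = u_n + h·f(x_n, u_n).
x=0.000000, u=1.780000: f=0.700200 → u ← 1.780000 + 0.54·0.700200 = 2.158108
x=0.540000, u=2.158108: f=1.629730 → u ← 2.158108 + 0.54·1.629730 = 3.038162
x=1.080000, u=3.038162: f=2.890498 → u ← 3.038162 + 0.54·2.890498 = 4.599031
x=1.620000, u=4.599031: f=4.767550 → u ← 4.599031 + 0.54·4.767550 = 7.173508
u(2.16) ≈ 7.1735

7.1735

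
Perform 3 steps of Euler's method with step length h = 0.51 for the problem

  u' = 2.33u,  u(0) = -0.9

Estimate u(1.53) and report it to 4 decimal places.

-9.4311

Euler: u_{n+1} = u_n + h·f(s_n, u_n).
s=0.000000, u=-0.900000: f=-2.097000 → u ← -0.900000 + 0.51·(-2.097000) = -1.969470
s=0.510000, u=-1.969470: f=-4.588865 → u ← -1.969470 + 0.51·(-4.588865) = -4.309791
s=1.020000, u=-4.309791: f=-10.041813 → u ← -4.309791 + 0.51·(-10.041813) = -9.431116
u(1.53) ≈ -9.4311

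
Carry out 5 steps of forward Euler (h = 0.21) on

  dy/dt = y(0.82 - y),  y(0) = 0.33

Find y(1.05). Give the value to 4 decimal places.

0.5038

Euler: y_{n+1} = y_n + h·f(t_n, y_n).
t=0.000000, y=0.330000: f=0.161700 → y ← 0.330000 + 0.21·0.161700 = 0.363957
t=0.210000, y=0.363957: f=0.165980 → y ← 0.363957 + 0.21·0.165980 = 0.398813
t=0.420000, y=0.398813: f=0.167975 → y ← 0.398813 + 0.21·0.167975 = 0.434088
t=0.630000, y=0.434088: f=0.167520 → y ← 0.434088 + 0.21·0.167520 = 0.469267
t=0.840000, y=0.469267: f=0.164587 → y ← 0.469267 + 0.21·0.164587 = 0.503830
y(1.05) ≈ 0.5038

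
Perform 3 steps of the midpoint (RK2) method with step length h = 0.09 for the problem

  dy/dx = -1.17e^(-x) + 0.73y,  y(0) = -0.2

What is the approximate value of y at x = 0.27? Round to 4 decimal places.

-0.5509

Midpoint: k1 = f(x_n, y_n); k2 = f(x_n + h/2, y_n + (h/2)·k1); y_{n+1} = y_n + h·k2.
x=0.000000, y=-0.200000:
  k1 = f(0.000000, -0.200000) = -1.316000
  k2 = f(0.045000, -0.259220) = -1.307748
  y ← -0.200000 + 0.09·(-1.307748) = -0.317697
x=0.090000, y=-0.317697:
  k1 = f(0.090000, -0.317697) = -1.301219
  k2 = f(0.135000, -0.376252) = -1.296912
  y ← -0.317697 + 0.09·(-1.296912) = -0.434419
x=0.180000, y=-0.434419:
  k1 = f(0.180000, -0.434419) = -1.294392
  k2 = f(0.225000, -0.492667) = -1.293911
  y ← -0.434419 + 0.09·(-1.293911) = -0.550871
y(0.27) ≈ -0.5509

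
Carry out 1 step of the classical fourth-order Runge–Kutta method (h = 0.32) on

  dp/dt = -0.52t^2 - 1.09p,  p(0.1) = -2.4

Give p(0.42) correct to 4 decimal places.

-1.7048

RK4: k1 = f(t_n, p_n); k2 = f(t_n + h/2, p_n + (h/2)·k1); k3 = f(t_n + h/2, p_n + (h/2)·k2); k4 = f(t_n + h, p_n + h·k3); p_{n+1} = p_n + (h/6)·(k1 + 2k2 + 2k3 + k4).
t=0.100000, p=-2.400000:
  k1 = f(0.100000, -2.400000) = 2.610800
  k2 = f(0.260000, -1.982272) = 2.125524
  k3 = f(0.260000, -2.059916) = 2.210157
  k4 = f(0.420000, -1.692750) = 1.753369
  p ← -2.400000 + (0.32/6)·(k1 + 2k2 + 2k3 + k4) = -1.704772
p(0.42) ≈ -1.7048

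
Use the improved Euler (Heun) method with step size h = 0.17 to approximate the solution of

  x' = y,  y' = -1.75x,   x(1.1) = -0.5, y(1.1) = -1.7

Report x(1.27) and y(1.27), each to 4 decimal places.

-0.7764, -1.5083

Heun on (x,y): k1 = f(t_n, state_n); k2 = f(t_n + h, state_n + h·k1); state_{n+1} = state_n + (h/2)·(k1 + k2).
1.100000: (-0.500000, -1.700000)
  k1 = (-1.700000, 0.875000)
  predictor → (-0.789000, -1.551250)
  k2 = (-1.551250, 1.380750)
  → (-0.776356, -1.508261)
(x(1.27), y(1.27)) ≈ (-0.7764, -1.5083)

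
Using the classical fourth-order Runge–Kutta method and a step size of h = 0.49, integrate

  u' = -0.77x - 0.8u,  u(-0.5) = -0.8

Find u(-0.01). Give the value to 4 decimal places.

RK4: k1 = f(x_n, u_n); k2 = f(x_n + h/2, u_n + (h/2)·k1); k3 = f(x_n + h/2, u_n + (h/2)·k2); k4 = f(x_n + h, u_n + h·k3); u_{n+1} = u_n + (h/6)·(k1 + 2k2 + 2k3 + k4).
x=-0.500000, u=-0.800000:
  k1 = f(-0.500000, -0.800000) = 1.025000
  k2 = f(-0.255000, -0.548875) = 0.635450
  k3 = f(-0.255000, -0.644315) = 0.711802
  k4 = f(-0.010000, -0.451217) = 0.368674
  u ← -0.800000 + (0.49/6)·(k1 + 2k2 + 2k3 + k4) = -0.466132
u(-0.01) ≈ -0.4661

-0.4661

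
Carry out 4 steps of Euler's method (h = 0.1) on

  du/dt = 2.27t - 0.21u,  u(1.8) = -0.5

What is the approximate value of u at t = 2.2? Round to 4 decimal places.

Euler: u_{n+1} = u_n + h·f(t_n, u_n).
t=1.800000, u=-0.500000: f=4.191000 → u ← -0.500000 + 0.1·4.191000 = -0.080900
t=1.900000, u=-0.080900: f=4.329989 → u ← -0.080900 + 0.1·4.329989 = 0.352099
t=2.000000, u=0.352099: f=4.466059 → u ← 0.352099 + 0.1·4.466059 = 0.798705
t=2.100000, u=0.798705: f=4.599272 → u ← 0.798705 + 0.1·4.599272 = 1.258632
u(2.2) ≈ 1.2586

1.2586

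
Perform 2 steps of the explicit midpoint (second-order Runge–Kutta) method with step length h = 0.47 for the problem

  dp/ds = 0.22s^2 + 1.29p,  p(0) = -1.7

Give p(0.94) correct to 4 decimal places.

Midpoint: k1 = f(s_n, p_n); k2 = f(s_n + h/2, p_n + (h/2)·k1); p_{n+1} = p_n + h·k2.
s=0.000000, p=-1.700000:
  k1 = f(0.000000, -1.700000) = -2.193000
  k2 = f(0.235000, -2.215355) = -2.845658
  p ← -1.700000 + 0.47·(-2.845658) = -3.037459
s=0.470000, p=-3.037459:
  k1 = f(0.470000, -3.037459) = -3.869725
  k2 = f(0.705000, -3.946845) = -4.982084
  p ← -3.037459 + 0.47·(-4.982084) = -5.379039
p(0.94) ≈ -5.3790

-5.3790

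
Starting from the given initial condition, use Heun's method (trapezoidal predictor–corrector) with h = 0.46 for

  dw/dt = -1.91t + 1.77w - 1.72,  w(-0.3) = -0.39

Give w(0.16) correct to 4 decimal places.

-1.7813

Heun: k1 = f(t_n, w_n); k2 = f(t_n + h, w_n + h·k1); w_{n+1} = w_n + (h/2)·(k1 + k2).
t=-0.300000, w=-0.390000:
  k1 = f(-0.300000, -0.390000) = -1.837300
  k2 = f(0.160000, -1.235158) = -4.211830
  w ← -0.390000 + (0.46/2)·(-1.837300 + (-4.211830)) = -1.781300
w(0.16) ≈ -1.7813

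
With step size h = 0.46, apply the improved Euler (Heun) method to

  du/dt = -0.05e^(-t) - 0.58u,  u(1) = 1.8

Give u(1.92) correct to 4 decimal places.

Heun: k1 = f(t_n, u_n); k2 = f(t_n + h, u_n + h·k1); u_{n+1} = u_n + (h/2)·(k1 + k2).
t=1.000000, u=1.800000:
  k1 = f(1.000000, 1.800000) = -1.062394
  k2 = f(1.460000, 1.311299) = -0.772165
  u ← 1.800000 + (0.46/2)·(-1.062394 + (-0.772165)) = 1.378051
t=1.460000, u=1.378051:
  k1 = f(1.460000, 1.378051) = -0.810882
  k2 = f(1.920000, 1.005046) = -0.590257
  u ← 1.378051 + (0.46/2)·(-0.810882 + (-0.590257)) = 1.055790
u(1.92) ≈ 1.0558

1.0558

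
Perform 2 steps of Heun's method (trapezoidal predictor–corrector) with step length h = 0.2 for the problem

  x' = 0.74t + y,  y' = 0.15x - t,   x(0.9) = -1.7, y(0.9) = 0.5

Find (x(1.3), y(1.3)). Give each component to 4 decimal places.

-1.2734, -0.0286

Heun on (x,y): k1 = f(t_n, state_n); k2 = f(t_n + h, state_n + h·k1); state_{n+1} = state_n + (h/2)·(k1 + k2).
0.900000: (-1.700000, 0.500000)
  k1 = (1.166000, -1.155000)
  predictor → (-1.466800, 0.269000)
  k2 = (1.083000, -1.320020)
  → (-1.475100, 0.252498)
1.100000: (-1.475100, 0.252498)
  k1 = (1.066498, -1.321265)
  predictor → (-1.261800, -0.011755)
  k2 = (0.950245, -1.489270)
  → (-1.273426, -0.028556)
(x(1.3), y(1.3)) ≈ (-1.2734, -0.0286)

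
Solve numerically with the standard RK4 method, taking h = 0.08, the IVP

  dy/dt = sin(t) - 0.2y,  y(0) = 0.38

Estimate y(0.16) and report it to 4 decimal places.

0.3807

RK4: k1 = f(t_n, y_n); k2 = f(t_n + h/2, y_n + (h/2)·k1); k3 = f(t_n + h/2, y_n + (h/2)·k2); k4 = f(t_n + h, y_n + h·k3); y_{n+1} = y_n + (h/6)·(k1 + 2k2 + 2k3 + k4).
t=0.000000, y=0.380000:
  k1 = f(0.000000, 0.380000) = -0.076000
  k2 = f(0.040000, 0.376960) = -0.035403
  k3 = f(0.040000, 0.378584) = -0.035727
  k4 = f(0.080000, 0.377142) = 0.004486
  y ← 0.380000 + (0.08/6)·(k1 + 2k2 + 2k3 + k4) = 0.377150
t=0.080000, y=0.377150:
  k1 = f(0.080000, 0.377150) = 0.004485
  k2 = f(0.120000, 0.377329) = 0.044246
  k3 = f(0.120000, 0.378920) = 0.043928
  k4 = f(0.160000, 0.380664) = 0.083185
  y ← 0.377150 + (0.08/6)·(k1 + 2k2 + 2k3 + k4) = 0.380670
y(0.16) ≈ 0.3807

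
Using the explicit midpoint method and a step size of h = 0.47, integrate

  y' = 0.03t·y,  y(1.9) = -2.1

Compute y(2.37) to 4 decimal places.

Midpoint: k1 = f(t_n, y_n); k2 = f(t_n + h/2, y_n + (h/2)·k1); y_{n+1} = y_n + h·k2.
t=1.900000, y=-2.100000:
  k1 = f(1.900000, -2.100000) = -0.119700
  k2 = f(2.135000, -2.128130) = -0.136307
  y ← -2.100000 + 0.47·(-0.136307) = -2.164064
y(2.37) ≈ -2.1641

-2.1641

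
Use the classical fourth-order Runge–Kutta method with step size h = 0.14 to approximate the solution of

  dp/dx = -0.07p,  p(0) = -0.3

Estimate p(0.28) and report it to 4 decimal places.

RK4: k1 = f(x_n, p_n); k2 = f(x_n + h/2, p_n + (h/2)·k1); k3 = f(x_n + h/2, p_n + (h/2)·k2); k4 = f(x_n + h, p_n + h·k3); p_{n+1} = p_n + (h/6)·(k1 + 2k2 + 2k3 + k4).
x=0.000000, p=-0.300000:
  k1 = f(0.000000, -0.300000) = 0.021000
  k2 = f(0.070000, -0.298530) = 0.020897
  k3 = f(0.070000, -0.298537) = 0.020898
  k4 = f(0.140000, -0.297074) = 0.020795
  p ← -0.300000 + (0.14/6)·(k1 + 2k2 + 2k3 + k4) = -0.297074
x=0.140000, p=-0.297074:
  k1 = f(0.140000, -0.297074) = 0.020795
  k2 = f(0.210000, -0.295619) = 0.020693
  k3 = f(0.210000, -0.295626) = 0.020694
  k4 = f(0.280000, -0.294177) = 0.020592
  p ← -0.297074 + (0.14/6)·(k1 + 2k2 + 2k3 + k4) = -0.294177
p(0.28) ≈ -0.2942

-0.2942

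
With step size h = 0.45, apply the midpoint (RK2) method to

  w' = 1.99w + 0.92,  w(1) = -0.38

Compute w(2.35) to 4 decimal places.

0.5346

Midpoint: k1 = f(t_n, w_n); k2 = f(t_n + h/2, w_n + (h/2)·k1); w_{n+1} = w_n + h·k2.
t=1.000000, w=-0.380000:
  k1 = f(1.000000, -0.380000) = 0.163800
  k2 = f(1.225000, -0.343145) = 0.237141
  w ← -0.380000 + 0.45·0.237141 = -0.273286
t=1.450000, w=-0.273286:
  k1 = f(1.450000, -0.273286) = 0.376160
  k2 = f(1.675000, -0.188650) = 0.544586
  w ← -0.273286 + 0.45·0.544586 = -0.028223
t=1.900000, w=-0.028223:
  k1 = f(1.900000, -0.028223) = 0.863837
  k2 = f(2.125000, 0.166141) = 1.250620
  w ← -0.028223 + 0.45·1.250620 = 0.534556
w(2.35) ≈ 0.5346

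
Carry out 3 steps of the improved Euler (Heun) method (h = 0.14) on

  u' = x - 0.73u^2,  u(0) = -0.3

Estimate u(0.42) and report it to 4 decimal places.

Heun: k1 = f(x_n, u_n); k2 = f(x_n + h, u_n + h·k1); u_{n+1} = u_n + (h/2)·(k1 + k2).
x=0.000000, u=-0.300000:
  k1 = f(0.000000, -0.300000) = -0.065700
  k2 = f(0.140000, -0.309198) = 0.070210
  u ← -0.300000 + (0.14/2)·(-0.065700 + 0.070210) = -0.299684
x=0.140000, u=-0.299684:
  k1 = f(0.140000, -0.299684) = 0.074438
  k2 = f(0.280000, -0.289263) = 0.218919
  u ← -0.299684 + (0.14/2)·(0.074438 + 0.218919) = -0.279149
x=0.280000, u=-0.279149:
  k1 = f(0.280000, -0.279149) = 0.223115
  k2 = f(0.420000, -0.247913) = 0.375133
  u ← -0.279149 + (0.14/2)·(0.223115 + 0.375133) = -0.237272
u(0.42) ≈ -0.2373

-0.2373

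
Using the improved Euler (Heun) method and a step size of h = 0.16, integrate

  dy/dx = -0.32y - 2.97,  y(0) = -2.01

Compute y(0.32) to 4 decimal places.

-2.7174

Heun: k1 = f(x_n, y_n); k2 = f(x_n + h, y_n + h·k1); y_{n+1} = y_n + (h/2)·(k1 + k2).
x=0.000000, y=-2.010000:
  k1 = f(0.000000, -2.010000) = -2.326800
  k2 = f(0.160000, -2.382288) = -2.207668
  y ← -2.010000 + (0.16/2)·(-2.326800 + (-2.207668)) = -2.372757
x=0.160000, y=-2.372757:
  k1 = f(0.160000, -2.372757) = -2.210718
  k2 = f(0.320000, -2.726472) = -2.097529
  y ← -2.372757 + (0.16/2)·(-2.210718 + (-2.097529)) = -2.717417
y(0.32) ≈ -2.7174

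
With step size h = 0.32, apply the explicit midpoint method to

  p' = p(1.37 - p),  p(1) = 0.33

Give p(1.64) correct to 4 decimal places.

0.5925

Midpoint: k1 = f(x_n, p_n); k2 = f(x_n + h/2, p_n + (h/2)·k1); p_{n+1} = p_n + h·k2.
x=1.000000, p=0.330000:
  k1 = f(1.000000, 0.330000) = 0.343200
  k2 = f(1.160000, 0.384912) = 0.379172
  p ← 0.330000 + 0.32·0.379172 = 0.451335
x=1.320000, p=0.451335:
  k1 = f(1.320000, 0.451335) = 0.414626
  k2 = f(1.480000, 0.517675) = 0.441227
  p ← 0.451335 + 0.32·0.441227 = 0.592528
p(1.64) ≈ 0.5925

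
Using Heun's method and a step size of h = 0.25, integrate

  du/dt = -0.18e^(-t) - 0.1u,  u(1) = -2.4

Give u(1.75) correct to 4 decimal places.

-2.2602

Heun: k1 = f(t_n, u_n); k2 = f(t_n + h, u_n + h·k1); u_{n+1} = u_n + (h/2)·(k1 + k2).
t=1.000000, u=-2.400000:
  k1 = f(1.000000, -2.400000) = 0.173782
  k2 = f(1.250000, -2.356555) = 0.184085
  u ← -2.400000 + (0.25/2)·(0.173782 + 0.184085) = -2.355267
t=1.250000, u=-2.355267:
  k1 = f(1.250000, -2.355267) = 0.183956
  k2 = f(1.500000, -2.309278) = 0.190764
  u ← -2.355267 + (0.25/2)·(0.183956 + 0.190764) = -2.308427
t=1.500000, u=-2.308427:
  k1 = f(1.500000, -2.308427) = 0.190679
  k2 = f(1.750000, -2.260757) = 0.194796
  u ← -2.308427 + (0.25/2)·(0.190679 + 0.194796) = -2.260242
u(1.75) ≈ -2.2602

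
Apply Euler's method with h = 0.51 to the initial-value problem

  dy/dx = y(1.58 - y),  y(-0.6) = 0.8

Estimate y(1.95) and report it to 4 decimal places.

Euler: y_{n+1} = y_n + h·f(x_n, y_n).
x=-0.600000, y=0.800000: f=0.624000 → y ← 0.800000 + 0.51·0.624000 = 1.118240
x=-0.090000, y=1.118240: f=0.516359 → y ← 1.118240 + 0.51·0.516359 = 1.381583
x=0.420000, y=1.381583: f=0.274130 → y ← 1.381583 + 0.51·0.274130 = 1.521389
x=0.930000, y=1.521389: f=0.089170 → y ← 1.521389 + 0.51·0.089170 = 1.566866
x=1.440000, y=1.566866: f=0.020580 → y ← 1.566866 + 0.51·0.020580 = 1.577361
y(1.95) ≈ 1.5774

1.5774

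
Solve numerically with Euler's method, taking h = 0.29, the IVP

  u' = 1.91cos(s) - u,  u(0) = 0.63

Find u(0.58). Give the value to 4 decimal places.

Euler: u_{n+1} = u_n + h·f(s_n, u_n).
s=0.000000, u=0.630000: f=1.280000 → u ← 0.630000 + 0.29·1.280000 = 1.001200
s=0.290000, u=1.001200: f=0.829046 → u ← 1.001200 + 0.29·0.829046 = 1.241623
u(0.58) ≈ 1.2416

1.2416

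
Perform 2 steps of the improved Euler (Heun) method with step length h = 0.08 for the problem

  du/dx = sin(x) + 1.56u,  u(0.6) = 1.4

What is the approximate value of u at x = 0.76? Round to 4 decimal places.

1.9090

Heun: k1 = f(x_n, u_n); k2 = f(x_n + h, u_n + h·k1); u_{n+1} = u_n + (h/2)·(k1 + k2).
x=0.600000, u=1.400000:
  k1 = f(0.600000, 1.400000) = 2.748642
  k2 = f(0.680000, 1.619891) = 3.155824
  u ← 1.400000 + (0.08/2)·(2.748642 + 3.155824) = 1.636179
x=0.680000, u=1.636179:
  k1 = f(0.680000, 1.636179) = 3.181232
  k2 = f(0.760000, 1.890677) = 3.638378
  u ← 1.636179 + (0.08/2)·(3.181232 + 3.638378) = 1.908963
u(0.76) ≈ 1.9090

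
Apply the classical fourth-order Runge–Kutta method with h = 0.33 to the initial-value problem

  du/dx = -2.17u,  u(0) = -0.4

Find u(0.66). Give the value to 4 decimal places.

-0.0961

RK4: k1 = f(x_n, u_n); k2 = f(x_n + h/2, u_n + (h/2)·k1); k3 = f(x_n + h/2, u_n + (h/2)·k2); k4 = f(x_n + h, u_n + h·k3); u_{n+1} = u_n + (h/6)·(k1 + 2k2 + 2k3 + k4).
x=0.000000, u=-0.400000:
  k1 = f(0.000000, -0.400000) = 0.868000
  k2 = f(0.165000, -0.256780) = 0.557213
  k3 = f(0.165000, -0.308060) = 0.668490
  k4 = f(0.330000, -0.179398) = 0.389294
  u ← -0.400000 + (0.33/6)·(k1 + 2k2 + 2k3 + k4) = -0.196022
x=0.330000, u=-0.196022:
  k1 = f(0.330000, -0.196022) = 0.425367
  k2 = f(0.495000, -0.125836) = 0.273064
  k3 = f(0.495000, -0.150966) = 0.327596
  k4 = f(0.660000, -0.087915) = 0.190775
  u ← -0.196022 + (0.33/6)·(k1 + 2k2 + 2k3 + k4) = -0.096061
u(0.66) ≈ -0.0961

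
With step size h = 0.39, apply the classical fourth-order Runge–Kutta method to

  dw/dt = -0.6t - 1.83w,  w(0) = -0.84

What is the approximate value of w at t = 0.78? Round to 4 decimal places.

RK4: k1 = f(t_n, w_n); k2 = f(t_n + h/2, w_n + (h/2)·k1); k3 = f(t_n + h/2, w_n + (h/2)·k2); k4 = f(t_n + h, w_n + h·k3); w_{n+1} = w_n + (h/6)·(k1 + 2k2 + 2k3 + k4).
t=0.000000, w=-0.840000:
  k1 = f(0.000000, -0.840000) = 1.537200
  k2 = f(0.195000, -0.540246) = 0.871650
  k3 = f(0.195000, -0.670028) = 1.109152
  k4 = f(0.390000, -0.407431) = 0.511598
  w ← -0.840000 + (0.39/6)·(k1 + 2k2 + 2k3 + k4) = -0.449324
t=0.390000, w=-0.449324:
  k1 = f(0.390000, -0.449324) = 0.588263
  k2 = f(0.585000, -0.334613) = 0.261341
  k3 = f(0.585000, -0.398362) = 0.378003
  k4 = f(0.780000, -0.301903) = 0.084482
  w ← -0.449324 + (0.39/6)·(k1 + 2k2 + 2k3 + k4) = -0.322481
w(0.78) ≈ -0.3225

-0.3225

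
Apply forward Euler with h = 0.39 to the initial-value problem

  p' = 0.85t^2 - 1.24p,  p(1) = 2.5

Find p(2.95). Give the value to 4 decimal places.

Euler: p_{n+1} = p_n + h·f(t_n, p_n).
t=1.000000, p=2.500000: f=-2.250000 → p ← 2.500000 + 0.39·(-2.250000) = 1.622500
t=1.390000, p=1.622500: f=-0.369615 → p ← 1.622500 + 0.39·(-0.369615) = 1.478350
t=1.780000, p=1.478350: f=0.859986 → p ← 1.478350 + 0.39·0.859986 = 1.813745
t=2.170000, p=1.813745: f=1.753522 → p ← 1.813745 + 0.39·1.753522 = 2.497618
t=2.560000, p=2.497618: f=2.473514 → p ← 2.497618 + 0.39·2.473514 = 3.462288
p(2.95) ≈ 3.4623

3.4623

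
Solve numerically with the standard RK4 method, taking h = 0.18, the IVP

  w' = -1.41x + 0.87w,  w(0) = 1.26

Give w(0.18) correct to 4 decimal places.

1.4495

RK4: k1 = f(x_n, w_n); k2 = f(x_n + h/2, w_n + (h/2)·k1); k3 = f(x_n + h/2, w_n + (h/2)·k2); k4 = f(x_n + h, w_n + h·k3); w_{n+1} = w_n + (h/6)·(k1 + 2k2 + 2k3 + k4).
x=0.000000, w=1.260000:
  k1 = f(0.000000, 1.260000) = 1.096200
  k2 = f(0.090000, 1.358658) = 1.055132
  k3 = f(0.090000, 1.354962) = 1.051917
  k4 = f(0.180000, 1.449345) = 1.007130
  w ← 1.260000 + (0.18/6)·(k1 + 2k2 + 2k3 + k4) = 1.449523
w(0.18) ≈ 1.4495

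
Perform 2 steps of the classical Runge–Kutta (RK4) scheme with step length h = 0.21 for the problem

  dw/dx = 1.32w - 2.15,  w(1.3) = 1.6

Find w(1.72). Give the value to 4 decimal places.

RK4: k1 = f(x_n, w_n); k2 = f(x_n + h/2, w_n + (h/2)·k1); k3 = f(x_n + h/2, w_n + (h/2)·k2); k4 = f(x_n + h, w_n + h·k3); w_{n+1} = w_n + (h/6)·(k1 + 2k2 + 2k3 + k4).
x=1.300000, w=1.600000:
  k1 = f(1.300000, 1.600000) = -0.038000
  k2 = f(1.405000, 1.596010) = -0.043267
  k3 = f(1.405000, 1.595457) = -0.043997
  k4 = f(1.510000, 1.590761) = -0.050196
  w ← 1.600000 + (0.21/6)·(k1 + 2k2 + 2k3 + k4) = 1.590805
x=1.510000, w=1.590805:
  k1 = f(1.510000, 1.590805) = -0.050138
  k2 = f(1.615000, 1.585540) = -0.057087
  k3 = f(1.615000, 1.584811) = -0.058050
  k4 = f(1.720000, 1.578614) = -0.066229
  w ← 1.590805 + (0.21/6)·(k1 + 2k2 + 2k3 + k4) = 1.578672
w(1.72) ≈ 1.5787

1.5787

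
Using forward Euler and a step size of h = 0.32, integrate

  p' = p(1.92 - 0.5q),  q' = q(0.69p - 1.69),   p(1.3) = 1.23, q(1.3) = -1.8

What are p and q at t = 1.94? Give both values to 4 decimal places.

Euler on (p,q): p_{n+1} = p_n + h·p', q_{n+1} = q_n + h·q'.
1.300000: (1.230000, -1.800000); f=(3.468600, 1.514340) → (2.339952, -1.315411)
1.620000: (2.339952, -1.315411); f=(6.031707, 0.099226) → (4.270098, -1.283659)
(p(1.94), q(1.94)) ≈ (4.2701, -1.2837)

4.2701, -1.2837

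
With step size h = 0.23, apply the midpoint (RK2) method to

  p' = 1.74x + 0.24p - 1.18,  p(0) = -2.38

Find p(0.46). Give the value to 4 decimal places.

Midpoint: k1 = f(x_n, p_n); k2 = f(x_n + h/2, p_n + (h/2)·k1); p_{n+1} = p_n + h·k2.
x=0.000000, p=-2.380000:
  k1 = f(0.000000, -2.380000) = -1.751200
  k2 = f(0.115000, -2.581388) = -1.599433
  p ← -2.380000 + 0.23·(-1.599433) = -2.747870
x=0.230000, p=-2.747870:
  k1 = f(0.230000, -2.747870) = -1.439289
  k2 = f(0.345000, -2.913388) = -1.278913
  p ← -2.747870 + 0.23·(-1.278913) = -3.042020
p(0.46) ≈ -3.0420

-3.0420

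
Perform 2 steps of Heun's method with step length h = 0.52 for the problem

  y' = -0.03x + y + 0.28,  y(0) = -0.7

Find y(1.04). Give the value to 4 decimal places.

-1.4517

Heun: k1 = f(x_n, y_n); k2 = f(x_n + h, y_n + h·k1); y_{n+1} = y_n + (h/2)·(k1 + k2).
x=0.000000, y=-0.700000:
  k1 = f(0.000000, -0.700000) = -0.420000
  k2 = f(0.520000, -0.918400) = -0.654000
  y ← -0.700000 + (0.52/2)·(-0.420000 + (-0.654000)) = -0.979240
x=0.520000, y=-0.979240:
  k1 = f(0.520000, -0.979240) = -0.714840
  k2 = f(1.040000, -1.350957) = -1.102157
  y ← -0.979240 + (0.52/2)·(-0.714840 + (-1.102157)) = -1.451659
y(1.04) ≈ -1.4517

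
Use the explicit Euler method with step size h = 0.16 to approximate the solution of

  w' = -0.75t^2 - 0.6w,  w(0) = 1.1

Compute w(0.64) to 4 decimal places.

Euler: w_{n+1} = w_n + h·f(t_n, w_n).
t=0.000000, w=1.100000: f=-0.660000 → w ← 1.100000 + 0.16·(-0.660000) = 0.994400
t=0.160000, w=0.994400: f=-0.615840 → w ← 0.994400 + 0.16·(-0.615840) = 0.895866
t=0.320000, w=0.895866: f=-0.614319 → w ← 0.895866 + 0.16·(-0.614319) = 0.797575
t=0.480000, w=0.797575: f=-0.651345 → w ← 0.797575 + 0.16·(-0.651345) = 0.693359
w(0.64) ≈ 0.6934

0.6934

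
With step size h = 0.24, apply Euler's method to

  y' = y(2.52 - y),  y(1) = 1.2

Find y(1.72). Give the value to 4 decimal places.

2.2077

Euler: y_{n+1} = y_n + h·f(x_n, y_n).
x=1.000000, y=1.200000: f=1.584000 → y ← 1.200000 + 0.24·1.584000 = 1.580160
x=1.240000, y=1.580160: f=1.485098 → y ← 1.580160 + 0.24·1.485098 = 1.936583
x=1.480000, y=1.936583: f=1.129835 → y ← 1.936583 + 0.24·1.129835 = 2.207744
y(1.72) ≈ 2.2077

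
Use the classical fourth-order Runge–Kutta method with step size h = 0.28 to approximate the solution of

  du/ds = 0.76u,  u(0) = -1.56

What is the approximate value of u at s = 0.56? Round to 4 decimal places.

RK4: k1 = f(s_n, u_n); k2 = f(s_n + h/2, u_n + (h/2)·k1); k3 = f(s_n + h/2, u_n + (h/2)·k2); k4 = f(s_n + h, u_n + h·k3); u_{n+1} = u_n + (h/6)·(k1 + 2k2 + 2k3 + k4).
s=0.000000, u=-1.560000:
  k1 = f(0.000000, -1.560000) = -1.185600
  k2 = f(0.140000, -1.725984) = -1.311748
  k3 = f(0.140000, -1.743645) = -1.325170
  k4 = f(0.280000, -1.931048) = -1.467596
  u ← -1.560000 + (0.28/6)·(k1 + 2k2 + 2k3 + k4) = -1.929928
s=0.280000, u=-1.929928:
  k1 = f(0.280000, -1.929928) = -1.466745
  k2 = f(0.420000, -2.135273) = -1.622807
  k3 = f(0.420000, -2.157121) = -1.639412
  k4 = f(0.560000, -2.388964) = -1.815612
  u ← -1.929928 + (0.28/6)·(k1 + 2k2 + 2k3 + k4) = -2.387579
u(0.56) ≈ -2.3876

-2.3876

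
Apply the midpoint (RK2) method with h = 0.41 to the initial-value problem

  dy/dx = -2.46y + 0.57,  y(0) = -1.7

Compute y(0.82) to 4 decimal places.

Midpoint: k1 = f(x_n, y_n); k2 = f(x_n + h/2, y_n + (h/2)·k1); y_{n+1} = y_n + h·k2.
x=0.000000, y=-1.700000:
  k1 = f(0.000000, -1.700000) = 4.752000
  k2 = f(0.205000, -0.725840) = 2.355566
  y ← -1.700000 + 0.41·2.355566 = -0.734218
x=0.410000, y=-0.734218:
  k1 = f(0.410000, -0.734218) = 2.376176
  k2 = f(0.615000, -0.247102) = 1.177870
  y ← -0.734218 + 0.41·1.177870 = -0.251291
y(0.82) ≈ -0.2513

-0.2513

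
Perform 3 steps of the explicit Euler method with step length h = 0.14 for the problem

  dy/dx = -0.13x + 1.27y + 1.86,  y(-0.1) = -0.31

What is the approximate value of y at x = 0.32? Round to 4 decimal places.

0.4202

Euler: y_{n+1} = y_n + h·f(x_n, y_n).
x=-0.100000, y=-0.310000: f=1.479300 → y ← -0.310000 + 0.14·1.479300 = -0.102898
x=0.040000, y=-0.102898: f=1.724120 → y ← -0.102898 + 0.14·1.724120 = 0.138479
x=0.180000, y=0.138479: f=2.012468 → y ← 0.138479 + 0.14·2.012468 = 0.420224
y(0.32) ≈ 0.4202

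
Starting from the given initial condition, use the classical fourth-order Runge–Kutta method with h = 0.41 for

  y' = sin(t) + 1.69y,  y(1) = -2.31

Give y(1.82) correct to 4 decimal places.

RK4: k1 = f(t_n, y_n); k2 = f(t_n + h/2, y_n + (h/2)·k1); k3 = f(t_n + h/2, y_n + (h/2)·k2); k4 = f(t_n + h, y_n + h·k3); y_{n+1} = y_n + (h/6)·(k1 + 2k2 + 2k3 + k4).
t=1.000000, y=-2.310000:
  k1 = f(1.000000, -2.310000) = -3.062429
  k2 = f(1.205000, -2.937798) = -4.031039
  k3 = f(1.205000, -3.136363) = -4.366614
  k4 = f(1.410000, -4.100312) = -5.942427
  y ← -2.310000 + (0.41/6)·(k1 + 2k2 + 2k3 + k4) = -4.073011
t=1.410000, y=-4.073011:
  k1 = f(1.410000, -4.073011) = -5.896289
  k2 = f(1.615000, -5.281750) = -7.927135
  k3 = f(1.615000, -5.698074) = -8.630722
  k4 = f(1.820000, -7.611607) = -11.894507
  y ← -4.073011 + (0.41/6)·(k1 + 2k2 + 2k3 + k4) = -7.551623
y(1.82) ≈ -7.5516

-7.5516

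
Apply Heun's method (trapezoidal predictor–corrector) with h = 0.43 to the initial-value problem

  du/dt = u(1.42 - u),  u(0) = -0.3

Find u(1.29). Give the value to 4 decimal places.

Heun: k1 = f(t_n, u_n); k2 = f(t_n + h, u_n + h·k1); u_{n+1} = u_n + (h/2)·(k1 + k2).
t=0.000000, u=-0.300000:
  k1 = f(0.000000, -0.300000) = -0.516000
  k2 = f(0.430000, -0.521880) = -1.013428
  u ← -0.300000 + (0.43/2)·(-0.516000 + (-1.013428)) = -0.628827
t=0.430000, u=-0.628827:
  k1 = f(0.430000, -0.628827) = -1.288358
  k2 = f(0.860000, -1.182821) = -3.078671
  u ← -0.628827 + (0.43/2)·(-1.288358 + (-3.078671)) = -1.567738
t=0.860000, u=-1.567738:
  k1 = f(0.860000, -1.567738) = -4.683992
  k2 = f(1.290000, -3.581855) = -17.915920
  u ← -1.567738 + (0.43/2)·(-4.683992 + (-17.915920)) = -6.426720
u(1.29) ≈ -6.4267

-6.4267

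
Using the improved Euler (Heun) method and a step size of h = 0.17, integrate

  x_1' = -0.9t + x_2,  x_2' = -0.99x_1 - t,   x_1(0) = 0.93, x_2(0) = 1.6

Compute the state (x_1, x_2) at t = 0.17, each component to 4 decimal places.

1.1757, 1.4061

Heun on (x_1,x_2): k1 = f(t_n, state_n); k2 = f(t_n + h, state_n + h·k1); state_{n+1} = state_n + (h/2)·(k1 + k2).
0.000000: (0.930000, 1.600000)
  k1 = (1.600000, -0.920700)
  predictor → (1.202000, 1.443481)
  k2 = (1.290481, -1.359980)
  → (1.175691, 1.406142)
(x_1(0.17), x_2(0.17)) ≈ (1.1757, 1.4061)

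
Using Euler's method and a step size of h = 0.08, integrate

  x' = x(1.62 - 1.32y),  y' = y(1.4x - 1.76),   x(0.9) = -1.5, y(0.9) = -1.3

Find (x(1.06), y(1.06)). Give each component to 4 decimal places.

-2.3269, -0.5808

Euler on (x,y): x_{n+1} = x_n + h·x', y_{n+1} = y_n + h·y'.
0.900000: (-1.500000, -1.300000); f=(-5.004000, 5.018000) → (-1.900320, -0.898560)
0.980000: (-1.900320, -0.898560); f=(-5.332486, 3.972038) → (-2.326919, -0.580797)
(x(1.06), y(1.06)) ≈ (-2.3269, -0.5808)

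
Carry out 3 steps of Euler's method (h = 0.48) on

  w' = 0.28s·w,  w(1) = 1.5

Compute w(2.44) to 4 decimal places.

2.5775

Euler: w_{n+1} = w_n + h·f(s_n, w_n).
s=1.000000, w=1.500000: f=0.420000 → w ← 1.500000 + 0.48·0.420000 = 1.701600
s=1.480000, w=1.701600: f=0.705143 → w ← 1.701600 + 0.48·0.705143 = 2.040069
s=1.960000, w=2.040069: f=1.119590 → w ← 2.040069 + 0.48·1.119590 = 2.577472
w(2.44) ≈ 2.5775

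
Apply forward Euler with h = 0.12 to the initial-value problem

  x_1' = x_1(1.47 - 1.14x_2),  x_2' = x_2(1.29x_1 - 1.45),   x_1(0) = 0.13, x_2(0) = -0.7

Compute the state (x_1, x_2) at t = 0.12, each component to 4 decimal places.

0.1654, -0.5923

Euler on (x_1,x_2): x_1_{n+1} = x_1_n + h·x_1', x_2_{n+1} = x_2_n + h·x_2'.
0.000000: (0.130000, -0.700000); f=(0.294840, 0.897610) → (0.165381, -0.592287)
(x_1(0.12), x_2(0.12)) ≈ (0.1654, -0.5923)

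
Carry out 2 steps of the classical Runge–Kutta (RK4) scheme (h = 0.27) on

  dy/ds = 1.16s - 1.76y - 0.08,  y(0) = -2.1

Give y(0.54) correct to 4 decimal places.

-0.7139

RK4: k1 = f(s_n, y_n); k2 = f(s_n + h/2, y_n + (h/2)·k1); k3 = f(s_n + h/2, y_n + (h/2)·k2); k4 = f(s_n + h, y_n + h·k3); y_{n+1} = y_n + (h/6)·(k1 + 2k2 + 2k3 + k4).
s=0.000000, y=-2.100000:
  k1 = f(0.000000, -2.100000) = 3.616000
  k2 = f(0.135000, -1.611840) = 2.913438
  k3 = f(0.135000, -1.706686) = 3.080367
  k4 = f(0.270000, -1.268301) = 2.465410
  y ← -2.100000 + (0.27/6)·(k1 + 2k2 + 2k3 + k4) = -1.286894
s=0.270000, y=-1.286894:
  k1 = f(0.270000, -1.286894) = 2.498134
  k2 = f(0.405000, -0.949646) = 2.061177
  k3 = f(0.405000, -1.008635) = 2.164998
  k4 = f(0.540000, -0.702345) = 1.782527
  y ← -1.286894 + (0.27/6)·(k1 + 2k2 + 2k3 + k4) = -0.713909
y(0.54) ≈ -0.7139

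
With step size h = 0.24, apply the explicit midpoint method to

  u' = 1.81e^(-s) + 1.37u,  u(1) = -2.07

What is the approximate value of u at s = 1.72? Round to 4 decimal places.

-4.8659

Midpoint: k1 = f(s_n, u_n); k2 = f(s_n + h/2, u_n + (h/2)·k1); u_{n+1} = u_n + h·k2.
s=1.000000, u=-2.070000:
  k1 = f(1.000000, -2.070000) = -2.170038
  k2 = f(1.120000, -2.330405) = -2.602088
  u ← -2.070000 + 0.24·(-2.602088) = -2.694501
s=1.240000, u=-2.694501:
  k1 = f(1.240000, -2.694501) = -3.167681
  k2 = f(1.360000, -3.074623) = -3.747677
  u ← -2.694501 + 0.24·(-3.747677) = -3.593944
s=1.480000, u=-3.593944:
  k1 = f(1.480000, -3.593944) = -4.511679
  k2 = f(1.600000, -4.135345) = -5.299990
  u ← -3.593944 + 0.24·(-5.299990) = -4.865941
u(1.72) ≈ -4.8659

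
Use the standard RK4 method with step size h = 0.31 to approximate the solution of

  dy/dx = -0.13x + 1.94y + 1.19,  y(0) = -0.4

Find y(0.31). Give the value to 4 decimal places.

RK4: k1 = f(x_n, y_n); k2 = f(x_n + h/2, y_n + (h/2)·k1); k3 = f(x_n + h/2, y_n + (h/2)·k2); k4 = f(x_n + h, y_n + h·k3); y_{n+1} = y_n + (h/6)·(k1 + 2k2 + 2k3 + k4).
x=0.000000, y=-0.400000:
  k1 = f(0.000000, -0.400000) = 0.414000
  k2 = f(0.155000, -0.335830) = 0.518340
  k3 = f(0.155000, -0.319657) = 0.549715
  k4 = f(0.310000, -0.229588) = 0.704298
  y ← -0.400000 + (0.31/6)·(k1 + 2k2 + 2k3 + k4) = -0.231856
y(0.31) ≈ -0.2319

-0.2319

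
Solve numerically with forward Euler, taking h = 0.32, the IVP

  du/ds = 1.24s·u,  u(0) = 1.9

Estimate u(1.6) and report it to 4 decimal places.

Euler: u_{n+1} = u_n + h·f(s_n, u_n).
s=0.000000, u=1.900000: f=0.000000 → u ← 1.900000 + 0.32·0.000000 = 1.900000
s=0.320000, u=1.900000: f=0.753920 → u ← 1.900000 + 0.32·0.753920 = 2.141254
s=0.640000, u=2.141254: f=1.699299 → u ← 2.141254 + 0.32·1.699299 = 2.685030
s=0.960000, u=2.685030: f=3.196260 → u ← 2.685030 + 0.32·3.196260 = 3.707833
s=1.280000, u=3.707833: f=5.885073 → u ← 3.707833 + 0.32·5.885073 = 5.591057
u(1.6) ≈ 5.5911

5.5911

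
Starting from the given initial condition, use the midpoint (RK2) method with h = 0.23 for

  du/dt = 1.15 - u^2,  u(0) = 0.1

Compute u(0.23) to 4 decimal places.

0.3522

Midpoint: k1 = f(t_n, u_n); k2 = f(t_n + h/2, u_n + (h/2)·k1); u_{n+1} = u_n + h·k2.
t=0.000000, u=0.100000:
  k1 = f(0.000000, 0.100000) = 1.140000
  k2 = f(0.115000, 0.231100) = 1.096593
  u ← 0.100000 + 0.23·1.096593 = 0.352216
u(0.23) ≈ 0.3522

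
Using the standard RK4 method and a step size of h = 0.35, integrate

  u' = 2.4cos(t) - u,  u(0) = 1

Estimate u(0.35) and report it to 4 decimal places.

1.3977

RK4: k1 = f(t_n, u_n); k2 = f(t_n + h/2, u_n + (h/2)·k1); k3 = f(t_n + h/2, u_n + (h/2)·k2); k4 = f(t_n + h, u_n + h·k3); u_{n+1} = u_n + (h/6)·(k1 + 2k2 + 2k3 + k4).
t=0.000000, u=1.000000:
  k1 = f(0.000000, 1.000000) = 1.400000
  k2 = f(0.175000, 1.245000) = 1.118344
  k3 = f(0.175000, 1.195710) = 1.167634
  k4 = f(0.350000, 1.408672) = 0.845823
  u ← 1.000000 + (0.35/6)·(k1 + 2k2 + 2k3 + k4) = 1.397704
u(0.35) ≈ 1.3977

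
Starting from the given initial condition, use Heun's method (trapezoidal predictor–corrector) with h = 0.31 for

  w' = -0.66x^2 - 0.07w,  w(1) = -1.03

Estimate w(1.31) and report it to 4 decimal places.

-1.2835

Heun: k1 = f(x_n, w_n); k2 = f(x_n + h, w_n + h·k1); w_{n+1} = w_n + (h/2)·(k1 + k2).
x=1.000000, w=-1.030000:
  k1 = f(1.000000, -1.030000) = -0.587900
  k2 = f(1.310000, -1.212249) = -1.047769
  w ← -1.030000 + (0.31/2)·(-0.587900 + (-1.047769)) = -1.283529
w(1.31) ≈ -1.2835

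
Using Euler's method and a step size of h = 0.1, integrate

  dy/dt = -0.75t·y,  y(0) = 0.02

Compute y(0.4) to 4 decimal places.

Euler: y_{n+1} = y_n + h·f(t_n, y_n).
t=0.000000, y=0.020000: f=0.000000 → y ← 0.020000 + 0.1·0.000000 = 0.020000
t=0.100000, y=0.020000: f=-0.001500 → y ← 0.020000 + 0.1·(-0.001500) = 0.019850
t=0.200000, y=0.019850: f=-0.002978 → y ← 0.019850 + 0.1·(-0.002978) = 0.019552
t=0.300000, y=0.019552: f=-0.004399 → y ← 0.019552 + 0.1·(-0.004399) = 0.019112
y(0.4) ≈ 0.0191

0.0191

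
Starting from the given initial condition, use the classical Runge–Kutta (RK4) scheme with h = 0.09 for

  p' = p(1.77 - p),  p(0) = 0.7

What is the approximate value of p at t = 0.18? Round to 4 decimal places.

0.8383

RK4: k1 = f(t_n, p_n); k2 = f(t_n + h/2, p_n + (h/2)·k1); k3 = f(t_n + h/2, p_n + (h/2)·k2); k4 = f(t_n + h, p_n + h·k3); p_{n+1} = p_n + (h/6)·(k1 + 2k2 + 2k3 + k4).
t=0.000000, p=0.700000:
  k1 = f(0.000000, 0.700000) = 0.749000
  k2 = f(0.045000, 0.733705) = 0.760335
  k3 = f(0.045000, 0.734215) = 0.760489
  k4 = f(0.090000, 0.768444) = 0.769640
  p ← 0.700000 + (0.09/6)·(k1 + 2k2 + 2k3 + k4) = 0.768404
t=0.090000, p=0.768404:
  k1 = f(0.090000, 0.768404) = 0.769630
  k2 = f(0.135000, 0.803038) = 0.776507
  k3 = f(0.135000, 0.803347) = 0.776558
  k4 = f(0.180000, 0.838295) = 0.781044
  p ← 0.768404 + (0.09/6)·(k1 + 2k2 + 2k3 + k4) = 0.838256
p(0.18) ≈ 0.8383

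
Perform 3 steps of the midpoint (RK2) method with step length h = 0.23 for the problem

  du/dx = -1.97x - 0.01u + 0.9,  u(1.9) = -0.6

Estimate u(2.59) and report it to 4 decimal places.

-3.0188

Midpoint: k1 = f(x_n, u_n); k2 = f(x_n + h/2, u_n + (h/2)·k1); u_{n+1} = u_n + h·k2.
x=1.900000, u=-0.600000:
  k1 = f(1.900000, -0.600000) = -2.837000
  k2 = f(2.015000, -0.926255) = -3.060287
  u ← -0.600000 + 0.23·(-3.060287) = -1.303866
x=2.130000, u=-1.303866:
  k1 = f(2.130000, -1.303866) = -3.283061
  k2 = f(2.245000, -1.681418) = -3.505836
  u ← -1.303866 + 0.23·(-3.505836) = -2.110208
x=2.360000, u=-2.110208:
  k1 = f(2.360000, -2.110208) = -3.728098
  k2 = f(2.475000, -2.538940) = -3.950361
  u ← -2.110208 + 0.23·(-3.950361) = -3.018791
u(2.59) ≈ -3.0188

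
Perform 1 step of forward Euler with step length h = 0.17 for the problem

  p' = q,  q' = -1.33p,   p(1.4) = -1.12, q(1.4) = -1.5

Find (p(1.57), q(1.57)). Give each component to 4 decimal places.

-1.3750, -1.2468

Euler on (p,q): p_{n+1} = p_n + h·p', q_{n+1} = q_n + h·q'.
1.400000: (-1.120000, -1.500000); f=(-1.500000, 1.489600) → (-1.375000, -1.246768)
(p(1.57), q(1.57)) ≈ (-1.3750, -1.2468)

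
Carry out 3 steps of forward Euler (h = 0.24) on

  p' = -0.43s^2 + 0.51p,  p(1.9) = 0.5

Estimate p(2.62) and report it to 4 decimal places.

Euler: p_{n+1} = p_n + h·f(s_n, p_n).
s=1.900000, p=0.500000: f=-1.297300 → p ← 0.500000 + 0.24·(-1.297300) = 0.188648
s=2.140000, p=0.188648: f=-1.873018 → p ← 0.188648 + 0.24·(-1.873018) = -0.260876
s=2.380000, p=-0.260876: f=-2.568739 → p ← -0.260876 + 0.24·(-2.568739) = -0.877374
p(2.62) ≈ -0.8774

-0.8774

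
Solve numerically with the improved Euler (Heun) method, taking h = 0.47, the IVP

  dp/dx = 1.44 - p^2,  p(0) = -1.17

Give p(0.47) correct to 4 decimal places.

Heun: k1 = f(x_n, p_n); k2 = f(x_n + h, p_n + h·k1); p_{n+1} = p_n + (h/2)·(k1 + k2).
x=0.000000, p=-1.170000:
  k1 = f(0.000000, -1.170000) = 0.071100
  k2 = f(0.470000, -1.136583) = 0.148179
  p ← -1.170000 + (0.47/2)·(0.071100 + 0.148179) = -1.118469
p(0.47) ≈ -1.1185

-1.1185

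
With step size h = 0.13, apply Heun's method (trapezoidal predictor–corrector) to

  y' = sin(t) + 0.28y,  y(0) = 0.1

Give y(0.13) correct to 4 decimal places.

0.1121

Heun: k1 = f(t_n, y_n); k2 = f(t_n + h, y_n + h·k1); y_{n+1} = y_n + (h/2)·(k1 + k2).
t=0.000000, y=0.100000:
  k1 = f(0.000000, 0.100000) = 0.028000
  k2 = f(0.130000, 0.103640) = 0.158653
  y ← 0.100000 + (0.13/2)·(0.028000 + 0.158653) = 0.112132
y(0.13) ≈ 0.1121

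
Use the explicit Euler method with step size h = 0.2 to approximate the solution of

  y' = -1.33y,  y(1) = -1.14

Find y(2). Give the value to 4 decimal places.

Euler: y_{n+1} = y_n + h·f(x_n, y_n).
x=1.000000, y=-1.140000: f=1.516200 → y ← -1.140000 + 0.2·1.516200 = -0.836760
x=1.200000, y=-0.836760: f=1.112891 → y ← -0.836760 + 0.2·1.112891 = -0.614182
x=1.400000, y=-0.614182: f=0.816862 → y ← -0.614182 + 0.2·0.816862 = -0.450809
x=1.600000, y=-0.450809: f=0.599577 → y ← -0.450809 + 0.2·0.599577 = -0.330894
x=1.800000, y=-0.330894: f=0.440089 → y ← -0.330894 + 0.2·0.440089 = -0.242876
y(2) ≈ -0.2429

-0.2429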